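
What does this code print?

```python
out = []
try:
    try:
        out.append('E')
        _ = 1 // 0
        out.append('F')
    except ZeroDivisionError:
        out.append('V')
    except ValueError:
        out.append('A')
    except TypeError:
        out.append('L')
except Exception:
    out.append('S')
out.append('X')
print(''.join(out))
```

Execution trace: 'E' (inner try body) → 'V' (inner except ZeroDivisionError) → 'X' (after the try/except). Output: EVX

Answer: EVX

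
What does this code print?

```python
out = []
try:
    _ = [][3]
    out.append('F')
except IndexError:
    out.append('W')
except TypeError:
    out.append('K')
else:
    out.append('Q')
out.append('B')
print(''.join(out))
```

Execution trace: 'W' (except IndexError) → 'B' (after the try/except). Output: WB

Answer: WB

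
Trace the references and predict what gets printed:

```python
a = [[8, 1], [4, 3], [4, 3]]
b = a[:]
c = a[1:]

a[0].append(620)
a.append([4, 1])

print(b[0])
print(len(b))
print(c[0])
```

Key concept: slice with nested mutation.
Step by step:
`a = [[8, 1], [4, 3], [4, 3]]` → a = [[8, 1], [4, 3], [4, 3]]
`b = a[:]` → b = [[8, 1], [4, 3], [4, 3]]
`c = a[1:]` → c = [[4, 3], [4, 3]]
`a[0].append(620)` → a = [[8, 1, 620], [4, 3], [4, 3]]; b = [[8, 1, 620], [4, 3], [4, 3]]
`a.append([4, 1])` → a = [[8, 1, 620], [4, 3], [4, 3], [4, 1]]
`print(b[0])` → prints [8, 1, 620]
`print(len(b))` → prints 3
`print(c[0])` → prints [4, 3]

Answer:
[8, 1, 620]
3
[4, 3]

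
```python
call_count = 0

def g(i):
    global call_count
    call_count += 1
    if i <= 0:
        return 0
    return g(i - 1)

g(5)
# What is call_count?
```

Linear recursion stepping by 1: 6 calls from i=5 down to ≤0.

Answer: 6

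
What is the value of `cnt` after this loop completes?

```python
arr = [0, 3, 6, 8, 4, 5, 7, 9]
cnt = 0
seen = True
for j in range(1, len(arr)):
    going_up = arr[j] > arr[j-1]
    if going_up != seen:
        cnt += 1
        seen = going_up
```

Count direction changes in [0, 3, 6, 8, 4, 5, 7, 9]
`cnt` takes the values: 0 → 1 → 2

Answer: 2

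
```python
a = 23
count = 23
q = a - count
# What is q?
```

Trace:
`a = 23` → a = 23
`count = 23` → count = 23
`q = a - count` → q = 0
So q = 0

Answer: 0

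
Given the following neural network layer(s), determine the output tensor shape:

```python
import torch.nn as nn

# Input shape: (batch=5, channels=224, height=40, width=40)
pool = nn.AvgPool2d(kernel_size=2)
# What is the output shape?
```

Input: (5, 224, 40, 40) -> Output: (5, 224, 20, 20)

Answer: (5, 224, 20, 20)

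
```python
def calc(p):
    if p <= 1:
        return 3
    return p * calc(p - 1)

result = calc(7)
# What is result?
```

calc(7) = 7 * 6 * 5 * 4 * 3 * 2 * 3 = 15120

Answer: 15120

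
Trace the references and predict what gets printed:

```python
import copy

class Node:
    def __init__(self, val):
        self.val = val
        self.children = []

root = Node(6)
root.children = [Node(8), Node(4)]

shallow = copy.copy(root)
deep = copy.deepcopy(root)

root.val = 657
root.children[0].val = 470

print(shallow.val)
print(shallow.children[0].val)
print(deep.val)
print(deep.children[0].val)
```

Key concept: deep copy with custom objects.
Step by step:
`root = Node(6)` → root = Node(val=6, children=[])
`root.children = [Node(8), Node(4)]` → root = Node(val=6, children=[Node(val=8, children=[]), Node(val=4, children=[])])
`shallow = copy.copy(root)` → shallow = Node(val=6, children=[Node(val=8, children=[]), Node(val=4, children=[])])
`deep = copy.deepcopy(root)` → deep = Node(val=6, children=[Node(val=8, children=[]), Node(val=4, children=[])])
`root.val = 657` → root = Node(val=657, children=[Node(val=8, children=[]), Node(val=4, children=[])])
`root.children[0].val = 470` → root = Node(val=657, children=[Node(val=470, children=[]), Node(val=4, children=[])]); shallow = Node(val=6, children=[Node(val=470, children=[]), Node(val=4, children=[])])
`print(shallow.val)` → prints 6
`print(shallow.children[0].val)` → prints 470
`print(deep.val)` → prints 6
`print(deep.children[0].val)` → prints 8

Answer:
6
470
6
8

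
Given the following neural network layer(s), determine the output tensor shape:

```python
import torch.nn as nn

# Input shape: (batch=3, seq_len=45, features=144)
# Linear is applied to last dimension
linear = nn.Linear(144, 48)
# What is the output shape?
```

Input: (3, 45, 144) -> Output: (3, 45, 48)

Answer: (3, 45, 48)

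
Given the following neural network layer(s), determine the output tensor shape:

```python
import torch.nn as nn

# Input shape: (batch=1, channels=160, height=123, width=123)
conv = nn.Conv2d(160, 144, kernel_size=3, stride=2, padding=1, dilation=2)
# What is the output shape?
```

Input: (1, 160, 123, 123) -> Output: (1, 144, 61, 61)

Answer: (1, 144, 61, 61)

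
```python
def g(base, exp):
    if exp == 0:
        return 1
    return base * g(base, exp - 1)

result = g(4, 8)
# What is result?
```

g(4, 8) = 4 * 4 * 4 * 4 * 4 * 4 * 4 * 4 = 65536

Answer: 65536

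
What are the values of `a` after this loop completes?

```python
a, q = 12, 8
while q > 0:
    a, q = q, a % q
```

GCD of 12 and 8
`a` takes the values: 12 → 8 → 4

Answer: 4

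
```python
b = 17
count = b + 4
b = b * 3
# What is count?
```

Trace:
`b = 17` → b = 17
`count = b + 4` → count = 21
`b = b * 3` → b = 51
So count = 21

Answer: 21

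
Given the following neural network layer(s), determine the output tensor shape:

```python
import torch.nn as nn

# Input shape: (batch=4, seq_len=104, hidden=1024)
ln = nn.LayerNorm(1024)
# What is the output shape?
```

Input: (4, 104, 1024) -> Output: (4, 104, 1024)

Answer: (4, 104, 1024)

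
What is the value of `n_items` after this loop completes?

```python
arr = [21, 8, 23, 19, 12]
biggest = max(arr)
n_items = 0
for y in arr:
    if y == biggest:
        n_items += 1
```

Count of max value 23 in [21, 8, 23, 19, 12]
`n_items` takes the values: 0 → 1

Answer: 1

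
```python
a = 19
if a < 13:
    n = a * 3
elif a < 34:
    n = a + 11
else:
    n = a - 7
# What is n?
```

Trace:
`a = 19` → a = 19
`if a < 13: ...` → a < 13 is False, a < 34 is True → n = 30
So n = 30

Answer: 30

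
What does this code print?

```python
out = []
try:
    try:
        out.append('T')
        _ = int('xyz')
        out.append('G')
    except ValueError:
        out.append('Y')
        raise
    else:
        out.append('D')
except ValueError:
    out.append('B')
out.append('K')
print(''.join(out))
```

Execution trace: 'T' (inner try body) → 'Y' (inner except ValueError) → 'B' (outer except ValueError) → 'K' (after the try/except). Output: TYBK

Answer: TYBK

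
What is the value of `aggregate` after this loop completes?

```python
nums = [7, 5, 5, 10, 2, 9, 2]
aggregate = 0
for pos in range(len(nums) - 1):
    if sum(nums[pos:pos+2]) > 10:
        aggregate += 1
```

Count windows with sum > 10
`aggregate` takes the values: 0 → 1 → 2 → 3 → 4 → 5

Answer: 5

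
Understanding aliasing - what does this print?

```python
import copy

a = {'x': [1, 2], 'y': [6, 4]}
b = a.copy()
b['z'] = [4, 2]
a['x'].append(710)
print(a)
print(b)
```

Key concept: shallow copy of dict with mutable values.
Step by step:
`a = {'x': [1, 2], 'y': [6, 4]}` → a = {'x': [1, 2], 'y': [6, 4]}
`b = a.copy()` → b = {'x': [1, 2], 'y': [6, 4]}
`b['z'] = [4, 2]` → b = {'x': [1, 2], 'y': [6, 4], 'z': [4, 2]}
`a['x'].append(710)` → a = {'x': [1, 2, 710], 'y': [6, 4]}; b = {'x': [1, 2, 710], 'y': [6, 4], 'z': [4, 2]}
`print(a)` → prints {'x': [1, 2, 710], 'y': [6, 4]}
`print(b)` → prints {'x': [1, 2, 710], 'y': [6, 4], 'z': [4, 2]}

Answer:
{'x': [1, 2, 710], 'y': [6, 4]}
{'x': [1, 2, 710], 'y': [6, 4], 'z': [4, 2]}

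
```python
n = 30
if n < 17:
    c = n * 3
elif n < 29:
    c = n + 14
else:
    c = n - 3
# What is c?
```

Trace:
`n = 30` → n = 30
`if n < 17: ...` → n < 17 is False, n < 29 is False, take else branch → c = 27
So c = 27

Answer: 27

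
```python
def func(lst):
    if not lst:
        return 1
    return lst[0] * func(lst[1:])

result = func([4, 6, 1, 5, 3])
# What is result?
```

Product over [4, 6, 1, 5, 3] = 4 * 6 * 1 * 5 * 3 = 360

Answer: 360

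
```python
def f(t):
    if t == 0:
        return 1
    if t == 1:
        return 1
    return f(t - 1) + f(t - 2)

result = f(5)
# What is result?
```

Build up from base cases: f(0)=1, f(1)=1, f(2)=2, f(3)=3, f(4)=5, f(5)=8

Answer: 8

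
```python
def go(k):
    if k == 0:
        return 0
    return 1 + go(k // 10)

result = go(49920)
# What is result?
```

Count of digits of 49920: 5

Answer: 5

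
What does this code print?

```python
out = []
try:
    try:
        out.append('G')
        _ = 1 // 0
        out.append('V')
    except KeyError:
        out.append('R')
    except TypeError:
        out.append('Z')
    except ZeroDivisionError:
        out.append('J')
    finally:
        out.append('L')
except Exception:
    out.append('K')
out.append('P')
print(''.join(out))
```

Execution trace: 'G' (inner try body) → 'J' (inner except ZeroDivisionError) → 'L' (inner finally) → 'P' (after the try/except). Output: GJLP

Answer: GJLP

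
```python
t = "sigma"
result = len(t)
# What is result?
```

Trace:
`t = "sigma"` → t = 'sigma'
`result = len(t)` → result = 5
So result = 5

Answer: 5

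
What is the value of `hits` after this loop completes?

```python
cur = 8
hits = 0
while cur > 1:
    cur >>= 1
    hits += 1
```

Count right shifts until 1
`hits` takes the values: 0 → 1 → 2 → 3

Answer: 3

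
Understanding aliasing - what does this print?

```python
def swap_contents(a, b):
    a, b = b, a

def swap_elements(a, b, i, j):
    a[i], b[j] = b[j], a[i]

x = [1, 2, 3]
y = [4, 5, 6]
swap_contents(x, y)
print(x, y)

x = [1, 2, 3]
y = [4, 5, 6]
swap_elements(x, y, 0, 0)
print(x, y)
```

Key concept: parameter rebinding vs mutation.
Step by step:
`x = [1, 2, 3]` → x = [1, 2, 3]
`y = [4, 5, 6]` → y = [4, 5, 6]
`swap_contents(x, y)` → no visible change to tracked variables
`print(x, y)` → prints [1, 2, 3] [4, 5, 6]
`x = [1, 2, 3]` → x = [1, 2, 3]
`y = [4, 5, 6]` → y = [4, 5, 6]
`swap_elements(x, y, 0, 0)` → x = [4, 2, 3]; y = [1, 5, 6]
`print(x, y)` → prints [4, 2, 3] [1, 5, 6]

Answer:
[1, 2, 3] [4, 5, 6]
[4, 2, 3] [1, 5, 6]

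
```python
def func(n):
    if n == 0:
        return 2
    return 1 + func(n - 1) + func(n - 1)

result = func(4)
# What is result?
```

func(n) = 1 + 2·func(n-1), func(0)=2. Closed form: (2+1)·2^4 - 1 = 47.

Answer: 47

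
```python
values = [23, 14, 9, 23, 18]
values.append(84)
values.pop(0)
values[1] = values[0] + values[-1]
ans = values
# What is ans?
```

Trace:
`values = [23, 14, 9, 23, 18]` → values = [23, 14, 9, 23, 18]
`values.append(84)` → values = [23, 14, 9, 23, 18, 84]
`values.pop(0)` → values = [14, 9, 23, 18, 84]
`values[1] = values[0] + values[-1]` → values = [14, 98, 23, 18, 84]
`ans = values` → ans = [14, 98, 23, 18, 84]
So ans = [14, 98, 23, 18, 84]

Answer: [14, 98, 23, 18, 84]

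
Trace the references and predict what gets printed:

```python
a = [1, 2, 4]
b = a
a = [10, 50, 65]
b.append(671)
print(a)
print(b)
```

Key concept: rebinding vs mutation: a is rebound to a new list, b still points at the original.
Step by step:
`a = [1, 2, 4]` → a = [1, 2, 4]
`b = a` → b = [1, 2, 4] (same object as a)
`a = [10, 50, 65]` → a = [10, 50, 65]
`b.append(671)` → b = [1, 2, 4, 671]
`print(a)` → prints [10, 50, 65]
`print(b)` → prints [1, 2, 4, 671]

Answer:
[10, 50, 65]
[1, 2, 4, 671]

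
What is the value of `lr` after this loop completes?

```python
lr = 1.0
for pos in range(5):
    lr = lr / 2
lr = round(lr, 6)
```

Halving LR 5 times: 1 / 2^5
`lr` takes the values: 1.0 → 0.5 → 0.25 → 0.125 → 0.0625 → 0.03125

Answer: 0.03125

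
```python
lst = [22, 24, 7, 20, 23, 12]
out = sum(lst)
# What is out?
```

Trace:
`lst = [22, 24, 7, 20, 23, 12]` → lst = [22, 24, 7, 20, 23, 12]
`out = sum(lst)` → out = 108
So out = 108

Answer: 108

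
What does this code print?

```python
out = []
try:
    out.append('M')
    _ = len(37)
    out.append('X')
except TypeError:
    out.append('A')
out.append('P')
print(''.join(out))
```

Execution trace: 'M' (try body) → 'A' (except TypeError) → 'P' (after the try/except). Output: MAP

Answer: MAP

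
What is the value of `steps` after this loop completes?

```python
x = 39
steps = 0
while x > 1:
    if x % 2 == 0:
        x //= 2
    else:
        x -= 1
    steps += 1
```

Steps to reduce 39 to 1
`steps` takes the values: 0 → 1 → 2 → 3 → 4 → 5 → 6 → 7 → 8

Answer: 8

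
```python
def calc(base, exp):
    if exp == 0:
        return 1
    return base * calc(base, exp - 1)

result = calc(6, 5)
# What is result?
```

calc(6, 5) = 6 * 6 * 6 * 6 * 6 = 7776

Answer: 7776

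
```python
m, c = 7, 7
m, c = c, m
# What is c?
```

Trace:
`m, c = 7, 7` → m = 7; c = 7
`m, c = c, m` → m = 7; c = 7
So c = 7

Answer: 7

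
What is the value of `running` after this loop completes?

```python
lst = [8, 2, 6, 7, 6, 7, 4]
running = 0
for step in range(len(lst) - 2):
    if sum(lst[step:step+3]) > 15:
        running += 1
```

Count windows with sum > 15
`running` takes the values: 0 → 1 → 2 → 3 → 4

Answer: 4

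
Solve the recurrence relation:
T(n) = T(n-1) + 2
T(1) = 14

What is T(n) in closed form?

Unrolling: T(n) = T(1) + 2·(n-1) = 14 + 2(n-1) = 2n + 12.

Answer: T(n) = 2n + 12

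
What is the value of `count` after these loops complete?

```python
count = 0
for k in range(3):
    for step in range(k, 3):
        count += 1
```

Upper triangle: 3 + 2 + ... + 1
`count` takes the values: 0 → 1 → 2 → 3 → 4 → 5 → 6

Answer: 6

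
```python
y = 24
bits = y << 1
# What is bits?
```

Trace:
`y = 24` → y = 24
`bits = y << 1` → bits = 48
So bits = 48

Answer: 48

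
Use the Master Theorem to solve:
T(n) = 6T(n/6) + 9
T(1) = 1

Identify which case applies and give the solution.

a=6, b=6, f(n)=9. log_6(6) = 1. Since c=0 < 1, Case 1 applies: T(n) = Θ(n^log_b(a)) = O(n).

Answer: O(n) - Case 1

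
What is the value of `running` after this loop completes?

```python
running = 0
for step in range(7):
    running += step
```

Sum of 0 to 6 = 21
`running` takes the values: 0 → 1 → 3 → 6 → 10 → 15 → 21

Answer: 21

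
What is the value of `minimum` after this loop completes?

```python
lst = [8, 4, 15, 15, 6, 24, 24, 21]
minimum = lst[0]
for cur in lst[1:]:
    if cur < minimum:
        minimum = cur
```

Minimum of [8, 4, 15, 15, 6, 24, 24, 21]
`minimum` takes the values: 8 → 4

Answer: 4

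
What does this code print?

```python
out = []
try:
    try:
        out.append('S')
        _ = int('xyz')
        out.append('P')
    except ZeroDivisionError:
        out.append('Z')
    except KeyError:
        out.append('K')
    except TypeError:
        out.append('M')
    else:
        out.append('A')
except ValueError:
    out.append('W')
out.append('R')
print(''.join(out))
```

Execution trace: 'S' (try body) → 'W' (outer except ValueError) → 'R' (after the try/except). Output: SWR

Answer: SWR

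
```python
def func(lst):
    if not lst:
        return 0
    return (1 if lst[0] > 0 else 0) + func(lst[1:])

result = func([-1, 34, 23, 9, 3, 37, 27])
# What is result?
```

Count of positive elements in [-1, 34, 23, 9, 3, 37, 27] = 6

Answer: 6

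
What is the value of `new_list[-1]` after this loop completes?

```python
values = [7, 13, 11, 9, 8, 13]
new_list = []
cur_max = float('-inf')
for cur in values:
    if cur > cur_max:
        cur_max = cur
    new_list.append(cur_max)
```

Running max ends at 13
`new_list` takes the values: [] → [7] → [7, 13] → [7, 13, 13] → [7, 13, 13, 13] → [7, 13, 13, 13, 13] → [7, 13, 13, 13, 13, 13]
So `new_list[-1]` = 13

Answer: 13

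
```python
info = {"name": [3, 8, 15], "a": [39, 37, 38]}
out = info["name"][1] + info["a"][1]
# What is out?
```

Trace:
`info = {"name": [3, 8, 15], "a": [39, 37, 38]}` → info = {'name': [3, 8, 15], 'a': [39, 37, 38]}
`out = info["name"][1] + info["a"][1]` → out = 45
So out = 45

Answer: 45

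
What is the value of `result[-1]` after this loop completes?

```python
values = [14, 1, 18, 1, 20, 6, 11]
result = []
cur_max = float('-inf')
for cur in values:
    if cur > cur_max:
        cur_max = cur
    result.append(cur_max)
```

Running max ends at 20
`result` takes the values: [] → [14] → [14, 14] → [14, 14, 18] → [14, 14, 18, 18] → [14, 14, 18, 18, 20] → [14, 14, 18, 18, 20, 20] → [14, 14, 18, 18, 20, 20, 20]
So `result[-1]` = 20

Answer: 20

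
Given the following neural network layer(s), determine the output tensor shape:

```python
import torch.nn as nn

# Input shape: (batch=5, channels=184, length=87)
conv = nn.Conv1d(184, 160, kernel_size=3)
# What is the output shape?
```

Input: (5, 184, 87) -> Output: (5, 160, 85)

Answer: (5, 160, 85)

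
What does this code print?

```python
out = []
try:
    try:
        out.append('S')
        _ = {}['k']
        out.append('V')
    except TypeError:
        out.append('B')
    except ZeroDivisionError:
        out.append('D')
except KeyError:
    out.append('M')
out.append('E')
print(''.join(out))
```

Execution trace: 'S' (try body) → 'M' (outer except KeyError) → 'E' (after the try/except). Output: SME

Answer: SME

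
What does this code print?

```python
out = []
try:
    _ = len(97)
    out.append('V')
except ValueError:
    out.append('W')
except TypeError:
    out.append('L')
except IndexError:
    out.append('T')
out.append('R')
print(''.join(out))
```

Execution trace: 'L' (except TypeError) → 'R' (after the try/except). Output: LR

Answer: LR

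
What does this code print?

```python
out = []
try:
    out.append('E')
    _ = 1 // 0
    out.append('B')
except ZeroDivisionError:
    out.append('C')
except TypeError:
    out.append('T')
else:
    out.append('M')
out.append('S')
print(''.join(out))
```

Execution trace: 'E' (try body) → 'C' (except ZeroDivisionError) → 'S' (after the try/except). Output: ECS

Answer: ECS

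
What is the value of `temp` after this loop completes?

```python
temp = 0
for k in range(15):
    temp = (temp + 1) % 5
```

Increment mod 5, 15 times = 0
`temp` takes the values: 0 → 1 → 2 → 3 → 4 → 0 → 1 → 2 → 3 → 4 → 0 → 1 → 2 → 3 → 4 → 0

Answer: 0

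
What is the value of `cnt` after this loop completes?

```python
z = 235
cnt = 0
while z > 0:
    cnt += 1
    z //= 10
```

Count digits by repeated division by 10
`cnt` takes the values: 0 → 1 → 2 → 3

Answer: 3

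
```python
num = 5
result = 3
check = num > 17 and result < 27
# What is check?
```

Trace:
`num = 5` → num = 5
`result = 3` → result = 3
`check = num > 17 and result < 27` → check = False
So check = False

Answer: False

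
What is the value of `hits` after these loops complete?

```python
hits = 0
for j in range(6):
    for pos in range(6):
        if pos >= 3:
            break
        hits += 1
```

Inner breaks at 3, outer runs 6 times
`hits` takes the values: 0 → 1 → 2 → 3 → 4 → 5 → 6 → 7 → 8 → 9 → 10 → 11 → 12 → 13 → 14 → 15 → 16 → 17 → 18

Answer: 18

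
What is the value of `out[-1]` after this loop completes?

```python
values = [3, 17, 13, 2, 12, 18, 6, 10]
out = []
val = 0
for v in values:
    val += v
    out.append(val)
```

Cumulative sum ends at 81
`out` takes the values: [] → [3] → [3, 20] → [3, 20, 33] → [3, 20, 33, 35] → [3, 20, 33, 35, 47] → [3, 20, 33, 35, 47, 65] → [3, 20, 33, 35, 47, 65, 71] → [3, 20, 33, 35, 47, 65, 71, 81]
So `out[-1]` = 81

Answer: 81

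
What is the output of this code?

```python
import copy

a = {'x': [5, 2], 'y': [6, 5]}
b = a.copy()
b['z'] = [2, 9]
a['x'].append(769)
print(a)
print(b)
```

Key concept: shallow copy of dict with mutable values.
Step by step:
`a = {'x': [5, 2], 'y': [6, 5]}` → a = {'x': [5, 2], 'y': [6, 5]}
`b = a.copy()` → b = {'x': [5, 2], 'y': [6, 5]}
`b['z'] = [2, 9]` → b = {'x': [5, 2], 'y': [6, 5], 'z': [2, 9]}
`a['x'].append(769)` → a = {'x': [5, 2, 769], 'y': [6, 5]}; b = {'x': [5, 2, 769], 'y': [6, 5], 'z': [2, 9]}
`print(a)` → prints {'x': [5, 2, 769], 'y': [6, 5]}
`print(b)` → prints {'x': [5, 2, 769], 'y': [6, 5], 'z': [2, 9]}

Answer:
{'x': [5, 2, 769], 'y': [6, 5]}
{'x': [5, 2, 769], 'y': [6, 5], 'z': [2, 9]}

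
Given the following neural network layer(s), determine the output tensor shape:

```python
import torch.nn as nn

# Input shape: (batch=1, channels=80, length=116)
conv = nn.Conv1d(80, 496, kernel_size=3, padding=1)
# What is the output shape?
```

Input: (1, 80, 116) -> Output: (1, 496, 116)

Answer: (1, 496, 116)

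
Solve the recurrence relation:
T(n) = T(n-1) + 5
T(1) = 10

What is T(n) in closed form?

Unrolling: T(n) = T(1) + 5·(n-1) = 10 + 5(n-1) = 5n + 5.

Answer: T(n) = 5n + 5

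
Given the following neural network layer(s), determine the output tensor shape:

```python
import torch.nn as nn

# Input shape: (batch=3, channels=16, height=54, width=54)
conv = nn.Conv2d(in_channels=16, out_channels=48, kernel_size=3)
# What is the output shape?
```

Input: (3, 16, 54, 54) -> Output: (3, 48, 52, 52)

Answer: (3, 48, 52, 52)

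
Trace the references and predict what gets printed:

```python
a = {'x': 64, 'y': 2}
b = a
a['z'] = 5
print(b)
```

Key concept: dict aliasing.
Step by step:
`a = {'x': 64, 'y': 2}` → a = {'x': 64, 'y': 2}
`b = a` → b = {'x': 64, 'y': 2} (same object as a)
`a['z'] = 5` → a = {'x': 64, 'y': 2, 'z': 5} (same object as b); b = {'x': 64, 'y': 2, 'z': 5} (same object as a)
`print(b)` → prints {'x': 64, 'y': 2, 'z': 5}

Answer: {'x': 64, 'y': 2, 'z': 5}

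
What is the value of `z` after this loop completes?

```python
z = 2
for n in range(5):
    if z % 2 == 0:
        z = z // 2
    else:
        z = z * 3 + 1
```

Collatz-style transformation from 2
`z` takes the values: 2 → 1 → 4 → 2 → 1 → 4

Answer: 4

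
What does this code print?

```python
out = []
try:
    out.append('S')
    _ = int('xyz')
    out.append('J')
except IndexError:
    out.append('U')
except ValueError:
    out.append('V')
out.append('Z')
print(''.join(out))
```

Execution trace: 'S' (try body) → 'V' (except ValueError) → 'Z' (after the try/except). Output: SVZ

Answer: SVZ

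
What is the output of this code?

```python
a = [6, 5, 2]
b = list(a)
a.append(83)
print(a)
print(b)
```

Key concept: list() constructor creates copy.
Step by step:
`a = [6, 5, 2]` → a = [6, 5, 2]
`b = list(a)` → b = [6, 5, 2]
`a.append(83)` → a = [6, 5, 2, 83]
`print(a)` → prints [6, 5, 2, 83]
`print(b)` → prints [6, 5, 2]

Answer:
[6, 5, 2, 83]
[6, 5, 2]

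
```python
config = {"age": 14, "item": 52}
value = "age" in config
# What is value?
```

Trace:
`config = {"age": 14, "item": 52}` → config = {'age': 14, 'item': 52}
`value = "age" in config` → value = True
So value = True

Answer: True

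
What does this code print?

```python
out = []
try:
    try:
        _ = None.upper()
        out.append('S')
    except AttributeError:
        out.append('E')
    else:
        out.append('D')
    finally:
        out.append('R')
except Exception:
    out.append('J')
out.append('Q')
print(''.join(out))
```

Execution trace: 'E' (inner except AttributeError) → 'R' (inner finally) → 'Q' (after the try/except). Output: ERQ

Answer: ERQ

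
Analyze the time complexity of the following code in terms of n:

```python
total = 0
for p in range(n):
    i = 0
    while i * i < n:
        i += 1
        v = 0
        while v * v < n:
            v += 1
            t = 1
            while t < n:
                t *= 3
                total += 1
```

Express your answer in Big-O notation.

Each loop level contributes: n × √n × √n × log n. Multiplying the contributions gives O(n^2 log n).

Answer: O(n^2 log n)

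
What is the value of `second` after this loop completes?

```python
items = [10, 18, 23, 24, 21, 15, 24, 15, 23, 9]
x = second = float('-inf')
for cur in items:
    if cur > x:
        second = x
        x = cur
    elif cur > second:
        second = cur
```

Second largest (with repeats) in [10, 18, 23, 24, 21, 15, 24, 15, 23, 9]
`second` takes the values: -inf → 10 → 18 → 23 → 24

Answer: 24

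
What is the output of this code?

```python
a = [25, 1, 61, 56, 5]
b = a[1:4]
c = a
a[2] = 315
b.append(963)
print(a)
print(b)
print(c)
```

Key concept: slice vs alias.
Step by step:
`a = [25, 1, 61, 56, 5]` → a = [25, 1, 61, 56, 5]
`b = a[1:4]` → b = [1, 61, 56]
`c = a` → c = [25, 1, 61, 56, 5] (same object as a)
`a[2] = 315` → a = [25, 1, 315, 56, 5] (same object as c); c = [25, 1, 315, 56, 5] (same object as a)
`b.append(963)` → b = [1, 61, 56, 963]
`print(a)` → prints [25, 1, 315, 56, 5]
`print(b)` → prints [1, 61, 56, 963]
`print(c)` → prints [25, 1, 315, 56, 5]

Answer:
[25, 1, 315, 56, 5]
[1, 61, 56, 963]
[25, 1, 315, 56, 5]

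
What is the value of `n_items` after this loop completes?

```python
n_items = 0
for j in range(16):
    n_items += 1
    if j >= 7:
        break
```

Loop breaks when j reaches 7, n_items is 8
`n_items` takes the values: 0 → 1 → 2 → 3 → 4 → 5 → 6 → 7 → 8

Answer: 8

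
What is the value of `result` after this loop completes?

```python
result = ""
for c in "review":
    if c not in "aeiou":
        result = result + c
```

Remove vowels from 'review'
`result` takes the values: "" → "r" → "rv" → "rvw"

Answer: "rvw"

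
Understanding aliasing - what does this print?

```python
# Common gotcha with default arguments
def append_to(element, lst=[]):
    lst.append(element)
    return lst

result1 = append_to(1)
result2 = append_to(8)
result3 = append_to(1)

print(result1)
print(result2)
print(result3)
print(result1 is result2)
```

Key concept: mutable default argument gotcha.
Step by step:
`result1 = append_to(1)` → result1 = [1]
`result2 = append_to(8)` → result1 = [1, 8] (same object as result2); result2 = [1, 8] (same object as result1)
`result3 = append_to(1)` → result1 = [1, 8, 1] (same object as result2, result3); result2 = [1, 8, 1] (same object as result1, result3); result3 = [1, 8, 1] (same object as result1, result2)
`print(result1)` → prints [1, 8, 1]
`print(result2)` → prints [1, 8, 1]
`print(result3)` → prints [1, 8, 1]
`print(result1 is result2)` → prints True

Answer:
[1, 8, 1]
[1, 8, 1]
[1, 8, 1]
True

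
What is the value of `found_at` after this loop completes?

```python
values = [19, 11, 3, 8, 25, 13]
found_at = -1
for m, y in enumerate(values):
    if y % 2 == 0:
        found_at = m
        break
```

First even number index in [19, 11, 3, 8, 25, 13]
`found_at` takes the values: -1 → 3

Answer: 3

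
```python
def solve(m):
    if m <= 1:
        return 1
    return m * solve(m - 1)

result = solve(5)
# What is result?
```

solve(5) = 5 * 4 * 3 * 2 * 1 = 120

Answer: 120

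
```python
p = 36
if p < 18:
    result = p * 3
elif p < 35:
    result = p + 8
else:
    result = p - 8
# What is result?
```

Trace:
`p = 36` → p = 36
`if p < 18: ...` → p < 18 is False, p < 35 is False, take else branch → result = 28
So result = 28

Answer: 28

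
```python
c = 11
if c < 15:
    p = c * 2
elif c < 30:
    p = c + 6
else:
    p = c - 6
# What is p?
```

Trace:
`c = 11` → c = 11
`if c < 15: ...` → c < 15 is True → p = 22
So p = 22

Answer: 22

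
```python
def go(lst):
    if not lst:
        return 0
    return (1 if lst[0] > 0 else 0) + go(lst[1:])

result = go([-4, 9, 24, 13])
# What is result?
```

Count of positive elements in [-4, 9, 24, 13] = 3

Answer: 3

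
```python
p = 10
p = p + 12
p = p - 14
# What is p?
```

Trace:
`p = 10` → p = 10
`p = p + 12` → p = 22
`p = p - 14` → p = 8
So p = 8

Answer: 8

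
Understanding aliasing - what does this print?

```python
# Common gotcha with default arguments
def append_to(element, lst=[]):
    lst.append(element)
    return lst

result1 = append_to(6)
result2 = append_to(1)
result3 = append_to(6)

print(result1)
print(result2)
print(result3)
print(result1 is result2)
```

Key concept: mutable default argument gotcha.
Step by step:
`result1 = append_to(6)` → result1 = [6]
`result2 = append_to(1)` → result1 = [6, 1] (same object as result2); result2 = [6, 1] (same object as result1)
`result3 = append_to(6)` → result1 = [6, 1, 6] (same object as result2, result3); result2 = [6, 1, 6] (same object as result1, result3); result3 = [6, 1, 6] (same object as result1, result2)
`print(result1)` → prints [6, 1, 6]
`print(result2)` → prints [6, 1, 6]
`print(result3)` → prints [6, 1, 6]
`print(result1 is result2)` → prints True

Answer:
[6, 1, 6]
[6, 1, 6]
[6, 1, 6]
True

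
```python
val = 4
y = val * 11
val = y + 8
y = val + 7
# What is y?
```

Trace:
`val = 4` → val = 4
`y = val * 11` → y = 44
`val = y + 8` → val = 52
`y = val + 7` → y = 59
So y = 59

Answer: 59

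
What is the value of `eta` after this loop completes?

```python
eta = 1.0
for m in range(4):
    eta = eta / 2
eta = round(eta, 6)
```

Halving LR 4 times: 1 / 2^4
`eta` takes the values: 1.0 → 0.5 → 0.25 → 0.125 → 0.0625

Answer: 0.0625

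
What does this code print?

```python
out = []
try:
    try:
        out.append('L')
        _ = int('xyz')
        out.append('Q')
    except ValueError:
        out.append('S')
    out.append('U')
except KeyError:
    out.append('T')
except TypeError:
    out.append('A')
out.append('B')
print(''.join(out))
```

Execution trace: 'L' (inner try body) → 'S' (inner except ValueError) → 'U' (try body, no exception) → 'B' (after the try/except). Output: LSUB

Answer: LSUB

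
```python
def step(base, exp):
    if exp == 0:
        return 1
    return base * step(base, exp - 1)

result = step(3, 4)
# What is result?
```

step(3, 4) = 3 * 3 * 3 * 3 = 81

Answer: 81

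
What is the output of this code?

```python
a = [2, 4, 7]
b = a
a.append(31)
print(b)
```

Key concept: basic list aliasing.
Step by step:
`a = [2, 4, 7]` → a = [2, 4, 7]
`b = a` → b = [2, 4, 7] (same object as a)
`a.append(31)` → a = [2, 4, 7, 31] (same object as b); b = [2, 4, 7, 31] (same object as a)
`print(b)` → prints [2, 4, 7, 31]

Answer: [2, 4, 7, 31]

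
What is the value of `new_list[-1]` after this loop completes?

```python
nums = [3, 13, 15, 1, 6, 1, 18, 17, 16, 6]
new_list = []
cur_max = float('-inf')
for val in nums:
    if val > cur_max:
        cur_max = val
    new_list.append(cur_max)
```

Running max ends at 18
`new_list` takes the values: [] → [3] → [3, 13] → [3, 13, 15] → [3, 13, 15, 15] → [3, 13, 15, 15, 15] → [3, 13, 15, 15, 15, 15] → [3, 13, 15, 15, 15, 15, 18] → [3, 13, 15, 15, 15, 15, 18, 18] → [3, 13, 15, 15, 15, 15, 18, 18, 18] → [3, 13, 15, 15, 15, 15, 18, 18, 18, 18]
So `new_list[-1]` = 18

Answer: 18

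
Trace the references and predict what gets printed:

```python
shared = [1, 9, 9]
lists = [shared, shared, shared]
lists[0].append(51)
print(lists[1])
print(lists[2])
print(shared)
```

Key concept: list of same reference.
Step by step:
`shared = [1, 9, 9]` → shared = [1, 9, 9]
`lists = [shared, shared, shared]` → lists = [[1, 9, 9], [1, 9, 9], [1, 9, 9]]
`lists[0].append(51)` → shared = [1, 9, 9, 51]; lists = [[1, 9, 9, 51], [1, 9, 9, 51], [1, 9, 9, 51]]
`print(lists[1])` → prints [1, 9, 9, 51]
`print(lists[2])` → prints [1, 9, 9, 51]
`print(shared)` → prints [1, 9, 9, 51]

Answer:
[1, 9, 9, 51]
[1, 9, 9, 51]
[1, 9, 9, 51]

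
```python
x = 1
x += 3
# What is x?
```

Trace:
`x = 1` → x = 1
`x += 3` → x = 4
So x = 4

Answer: 4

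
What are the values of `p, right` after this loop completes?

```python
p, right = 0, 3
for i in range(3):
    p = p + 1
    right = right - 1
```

p goes 0→3, right goes 3→0
`p, right` takes the values: (0, 3) → (1, 3) → (1, 2) → (2, 2) → (2, 1) → (3, 1) → (3, 0)

Answer: 3, 0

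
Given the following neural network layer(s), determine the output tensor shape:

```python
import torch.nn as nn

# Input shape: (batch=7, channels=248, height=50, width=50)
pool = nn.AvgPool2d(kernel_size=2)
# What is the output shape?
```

Input: (7, 248, 50, 50) -> Output: (7, 248, 25, 25)

Answer: (7, 248, 25, 25)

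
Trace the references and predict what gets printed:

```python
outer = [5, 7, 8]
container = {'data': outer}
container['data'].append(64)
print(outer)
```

Key concept: dict holds reference to list.
Step by step:
`outer = [5, 7, 8]` → outer = [5, 7, 8]
`container = {'data': outer}` → container = {'data': [5, 7, 8]}
`container['data'].append(64)` → outer = [5, 7, 8, 64]; container = {'data': [5, 7, 8, 64]}
`print(outer)` → prints [5, 7, 8, 64]

Answer: [5, 7, 8, 64]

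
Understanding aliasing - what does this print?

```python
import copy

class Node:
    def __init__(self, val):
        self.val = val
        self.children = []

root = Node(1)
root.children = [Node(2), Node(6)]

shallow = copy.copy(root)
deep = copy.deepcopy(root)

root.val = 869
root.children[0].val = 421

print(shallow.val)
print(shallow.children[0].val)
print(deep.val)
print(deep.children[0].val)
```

Key concept: deep copy with custom objects.
Step by step:
`root = Node(1)` → root = Node(val=1, children=[])
`root.children = [Node(2), Node(6)]` → root = Node(val=1, children=[Node(val=2, children=[]), Node(val=6, children=[])])
`shallow = copy.copy(root)` → shallow = Node(val=1, children=[Node(val=2, children=[]), Node(val=6, children=[])])
`deep = copy.deepcopy(root)` → deep = Node(val=1, children=[Node(val=2, children=[]), Node(val=6, children=[])])
`root.val = 869` → root = Node(val=869, children=[Node(val=2, children=[]), Node(val=6, children=[])])
`root.children[0].val = 421` → root = Node(val=869, children=[Node(val=421, children=[]), Node(val=6, children=[])]); shallow = Node(val=1, children=[Node(val=421, children=[]), Node(val=6, children=[])])
`print(shallow.val)` → prints 1
`print(shallow.children[0].val)` → prints 421
`print(deep.val)` → prints 1
`print(deep.children[0].val)` → prints 2

Answer:
1
421
1
2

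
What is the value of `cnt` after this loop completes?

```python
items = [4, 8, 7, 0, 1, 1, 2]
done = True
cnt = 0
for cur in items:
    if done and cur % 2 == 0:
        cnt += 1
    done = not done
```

Count even values at even positions
`cnt` takes the values: 0 → 1 → 2

Answer: 2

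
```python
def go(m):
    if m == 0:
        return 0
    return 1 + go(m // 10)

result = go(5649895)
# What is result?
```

Count of digits of 5649895: 7

Answer: 7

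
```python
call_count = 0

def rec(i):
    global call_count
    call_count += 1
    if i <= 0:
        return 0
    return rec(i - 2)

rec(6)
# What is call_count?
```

Linear recursion stepping by 2: 4 calls from i=6 down to ≤0.

Answer: 4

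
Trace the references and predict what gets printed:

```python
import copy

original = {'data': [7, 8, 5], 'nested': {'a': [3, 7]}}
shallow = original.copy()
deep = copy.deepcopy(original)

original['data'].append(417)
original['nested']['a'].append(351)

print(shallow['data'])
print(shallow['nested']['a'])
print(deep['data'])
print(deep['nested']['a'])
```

Key concept: comparing shallow vs deep copy.
Step by step:
`original = {'data': [7, 8, 5], 'nested': {'a': [3, 7]}}` → original = {'data': [7, 8, 5], 'nested': {'a': [3, 7]}}
`shallow = original.copy()` → shallow = {'data': [7, 8, 5], 'nested': {'a': [3, 7]}}
`deep = copy.deepcopy(original)` → deep = {'data': [7, 8, 5], 'nested': {'a': [3, 7]}}
`original['data'].append(417)` → original = {'data': [7, 8, 5, 417], 'nested': {'a': [3, 7]}}; shallow = {'data': [7, 8, 5, 417], 'nested': {'a': [3, 7]}}
`original['nested']['a'].append(351)` → original = {'data': [7, 8, 5, 417], 'nested': {'a': [3, 7, 351]}}; shallow = {'data': [7, 8, 5, 417], 'nested': {'a': [3, 7, 351]}}
`print(shallow['data'])` → prints [7, 8, 5, 417]
`print(shallow['nested']['a'])` → prints [3, 7, 351]
`print(deep['data'])` → prints [7, 8, 5]
`print(deep['nested']['a'])` → prints [3, 7]

Answer:
[7, 8, 5, 417]
[3, 7, 351]
[7, 8, 5]
[3, 7]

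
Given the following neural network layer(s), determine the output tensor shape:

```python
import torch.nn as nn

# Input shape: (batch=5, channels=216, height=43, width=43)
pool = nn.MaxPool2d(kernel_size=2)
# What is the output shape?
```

Input: (5, 216, 43, 43) -> Output: (5, 216, 21, 21)

Answer: (5, 216, 21, 21)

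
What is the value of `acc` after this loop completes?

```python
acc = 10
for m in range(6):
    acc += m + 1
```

Start at 10, add 1 to 6 = 31
`acc` takes the values: 10 → 11 → 13 → 16 → 20 → 25 → 31

Answer: 31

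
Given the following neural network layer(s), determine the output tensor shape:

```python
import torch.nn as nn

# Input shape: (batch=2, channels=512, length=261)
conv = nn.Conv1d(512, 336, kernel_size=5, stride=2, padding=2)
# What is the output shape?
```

Input: (2, 512, 261) -> Output: (2, 336, 131)

Answer: (2, 336, 131)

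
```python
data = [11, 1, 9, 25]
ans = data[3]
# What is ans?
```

Trace:
`data = [11, 1, 9, 25]` → data = [11, 1, 9, 25]
`ans = data[3]` → ans = 25
So ans = 25

Answer: 25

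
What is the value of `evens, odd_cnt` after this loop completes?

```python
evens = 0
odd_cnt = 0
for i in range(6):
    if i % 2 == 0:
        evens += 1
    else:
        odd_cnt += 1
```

Count evens and odds in range(6)
`evens, odd_cnt` takes the values: (0, 0) → (1, 0) → (1, 1) → (2, 1) → (2, 2) → (3, 2) → (3, 3)

Answer: 3, 3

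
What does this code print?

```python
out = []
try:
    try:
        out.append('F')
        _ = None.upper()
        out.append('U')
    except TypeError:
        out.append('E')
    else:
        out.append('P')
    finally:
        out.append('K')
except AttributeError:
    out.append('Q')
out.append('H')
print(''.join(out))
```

Execution trace: 'F' (try body) → 'K' (finally) → 'Q' (outer except AttributeError) → 'H' (after the try/except). Output: FKQH

Answer: FKQH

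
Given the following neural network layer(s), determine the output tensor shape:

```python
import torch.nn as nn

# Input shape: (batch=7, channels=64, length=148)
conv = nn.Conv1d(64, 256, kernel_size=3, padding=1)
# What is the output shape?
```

Input: (7, 64, 148) -> Output: (7, 256, 148)

Answer: (7, 256, 148)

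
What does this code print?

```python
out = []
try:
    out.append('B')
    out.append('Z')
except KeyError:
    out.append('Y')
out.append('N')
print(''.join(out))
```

Execution trace: 'B' (try body) → 'Z' (try body, no exception) → 'N' (after the try/except). Output: BZN

Answer: BZN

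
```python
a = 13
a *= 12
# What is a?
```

Trace:
`a = 13` → a = 13
`a *= 12` → a = 156
So a = 156

Answer: 156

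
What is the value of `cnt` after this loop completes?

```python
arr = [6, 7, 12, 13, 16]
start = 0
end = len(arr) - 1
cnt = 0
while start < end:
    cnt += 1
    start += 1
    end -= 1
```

Iterations until pointers meet (list length 5)
`cnt` takes the values: 0 → 1 → 2

Answer: 2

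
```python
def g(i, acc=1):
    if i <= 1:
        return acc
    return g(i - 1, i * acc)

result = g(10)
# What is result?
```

Accumulator trace (n, acc): (10, 1) -> (9, 10) -> (8, 90) -> (7, 720) -> (6, 5040) -> (5, 30240) -> (4, 151200) -> (3, 604800) -> (2, 1814400) -> (1, 3628800) -> return 3628800

Answer: 3628800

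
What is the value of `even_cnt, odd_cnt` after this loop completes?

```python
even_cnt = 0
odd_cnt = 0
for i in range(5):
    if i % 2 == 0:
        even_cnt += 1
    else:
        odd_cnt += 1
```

Count evens and odds in range(5)
`even_cnt, odd_cnt` takes the values: (0, 0) → (1, 0) → (1, 1) → (2, 1) → (2, 2) → (3, 2)

Answer: 3, 2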